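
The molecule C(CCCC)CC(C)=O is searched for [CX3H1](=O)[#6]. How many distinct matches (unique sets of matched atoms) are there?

0

[CX3H1](=O)[#6] is the SMARTS for an aldehyde: an sp2 carbon with one H, double-bonded to O and single-bonded to carbon.
The molecule has an acetyl/ketone group (-C(=O)CH3), but the carbonyl carbon has H0 (two carbon neighbours), not H1; nothing else fits, so there are 0 matches.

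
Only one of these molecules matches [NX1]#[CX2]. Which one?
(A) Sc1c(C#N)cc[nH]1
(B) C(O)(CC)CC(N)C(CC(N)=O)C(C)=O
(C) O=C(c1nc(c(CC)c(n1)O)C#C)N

A

[NX1]#[CX2] describes a nitrogen triple-bonded to a two-connected carbon (a nitrile).
(A) contains a nitrile (-C#N), which satisfies every atom and bond constraint.
(B) has a primary amide (-C(=O)NH2) but the nitrogen is NX3, not NX1.
(C) has a primary amide (-C(=O)NH2) but the nitrogen is NX3, not NX1.
So the answer is (A).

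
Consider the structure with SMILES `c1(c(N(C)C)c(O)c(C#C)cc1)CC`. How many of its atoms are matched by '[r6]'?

6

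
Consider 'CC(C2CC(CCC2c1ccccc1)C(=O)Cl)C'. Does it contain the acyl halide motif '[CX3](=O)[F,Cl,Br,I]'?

Yes

The pattern [CX3](=O)[F,Cl,Br,I] describes a carbonyl carbon bonded to a halogen — an acyl halide.
The molecule carries an acyl chloride (-C(=O)Cl), whose atoms satisfy every constraint of the query, so the pattern matches.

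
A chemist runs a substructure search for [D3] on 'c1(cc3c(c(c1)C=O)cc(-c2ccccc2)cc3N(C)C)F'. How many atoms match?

8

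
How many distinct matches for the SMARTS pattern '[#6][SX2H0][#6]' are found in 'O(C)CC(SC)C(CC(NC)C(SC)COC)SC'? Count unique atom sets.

[#6][SX2H0][#6] is the SMARTS for a thioether: an aliphatic sulfur bridging two carbons with no H on the sulfur.
The molecule carries 3 separate instances of a methylthio ether (-SCH3) meeting every constraint; each maps to a distinct set of atoms, giving 3 matches.

3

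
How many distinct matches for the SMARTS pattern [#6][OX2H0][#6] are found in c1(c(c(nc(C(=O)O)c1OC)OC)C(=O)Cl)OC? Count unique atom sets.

3

[#6][OX2H0][#6] is the SMARTS for an ether: an aliphatic oxygen bridging two carbons with no H on the oxygen.
The molecule carries 3 separate instances of a methoxy ether (-OCH3) meeting every constraint; each maps to a distinct set of atoms, giving 3 matches.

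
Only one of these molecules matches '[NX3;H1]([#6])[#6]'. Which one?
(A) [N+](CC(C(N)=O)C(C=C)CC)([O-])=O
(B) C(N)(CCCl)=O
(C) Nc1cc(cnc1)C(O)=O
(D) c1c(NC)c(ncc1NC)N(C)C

[NX3;H1]([#6])[#6] describes a trivalent nitrogen with one H, bonded to two carbons (a secondary amine).
(A) has a primary amide (-C(=O)NH2) but the -C(=O)NH2 nitrogen has H2, not H1.
(B) has a primary amide (-C(=O)NH2) but the -C(=O)NH2 nitrogen has H2, not H1.
(C) has a primary amino group (-NH2) but the nitrogen has H2 and only one carbon neighbour.
(D) contains an N-methylamino group (-NHCH3), which satisfies every atom and bond constraint.
So the answer is (D).

D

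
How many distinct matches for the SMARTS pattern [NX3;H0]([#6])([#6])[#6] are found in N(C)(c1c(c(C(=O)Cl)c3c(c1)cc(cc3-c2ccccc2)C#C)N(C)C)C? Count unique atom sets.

2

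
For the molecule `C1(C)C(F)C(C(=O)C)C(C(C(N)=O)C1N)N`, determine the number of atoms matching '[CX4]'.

The query [CX4] means: C with X4: aliphatic carbon with exactly 4 total connections (bonds + H).
Check the 16 heavy atoms by environment: 8× C (X4) → match; 1× F (X1) → no; 3× N (X3) → no; 2× C (X3) → no; 2× O (X1) → no.
That gives 8 matching atoms.

8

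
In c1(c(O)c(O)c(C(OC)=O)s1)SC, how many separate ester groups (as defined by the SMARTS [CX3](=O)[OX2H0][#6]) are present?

1

[CX3](=O)[OX2H0][#6] is the SMARTS for an ester: a carbonyl carbon bonded to an oxygen that is itself bonded to carbon (no H on that O).
Exactly one fragment in the molecule meets all constraints, giving 1 match.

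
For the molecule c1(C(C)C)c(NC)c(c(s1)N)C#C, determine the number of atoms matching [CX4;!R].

The query [CX4;!R] means: aliphatic carbon with four total connections, not in a ring.
Check the 13 heavy atoms by environment: 1× s (aromatic, X2, in 5-ring) → no; 4× c (aromatic, X3, in 5-ring) → no; 2× N (X3, acyclic) → no; 4× C (X4, acyclic) → match; 2× C (X2, acyclic) → no.
That gives 4 matching atoms.

4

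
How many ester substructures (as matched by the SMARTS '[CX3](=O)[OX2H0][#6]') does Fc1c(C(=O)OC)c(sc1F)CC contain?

[CX3](=O)[OX2H0][#6] is the SMARTS for an ester: a carbonyl carbon bonded to an oxygen that is itself bonded to carbon (no H on that O).
Exactly one fragment in the molecule meets all constraints, giving 1 match.

1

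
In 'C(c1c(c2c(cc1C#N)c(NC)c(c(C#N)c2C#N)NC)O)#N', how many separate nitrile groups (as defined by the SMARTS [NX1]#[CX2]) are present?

4

[NX1]#[CX2] is the SMARTS for a nitrile: a nitrogen triple-bonded to a two-connected carbon.
The molecule carries 4 separate instances of a nitrile (-C#N) meeting every constraint; each maps to a distinct set of atoms, giving 4 matches.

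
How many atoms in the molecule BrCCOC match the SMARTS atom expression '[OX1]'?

0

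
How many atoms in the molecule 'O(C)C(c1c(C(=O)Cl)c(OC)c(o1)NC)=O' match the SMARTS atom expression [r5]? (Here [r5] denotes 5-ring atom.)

5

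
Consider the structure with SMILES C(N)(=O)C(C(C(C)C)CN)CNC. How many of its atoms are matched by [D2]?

The query [D2] means: atom with exactly two heavy-atom neighbours.
Check the 13 heavy atoms by environment: 2× C (D2) → match; 4× C (D3) → no; 1× O (D1) → no; 2× N (D1) → no; 3× C (D1) → no; 1× N (D2) → match.
Summing the matching environments: 2 + 1 = 3 matching atoms.

3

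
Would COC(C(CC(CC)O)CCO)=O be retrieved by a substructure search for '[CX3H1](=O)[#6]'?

No

The pattern [CX3H1](=O)[#6] describes an sp2 carbon with one H, double-bonded to O and single-bonded to carbon — an aldehyde.
The closest candidate here is a methyl-ester group (-C(=O)OCH3), but the carbonyl carbon has H0, not H1. No other fragment satisfies the full query, so there is no match.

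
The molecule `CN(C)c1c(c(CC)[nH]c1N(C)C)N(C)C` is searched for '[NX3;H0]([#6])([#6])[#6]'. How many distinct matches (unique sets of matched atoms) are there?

3

[NX3;H0]([#6])([#6])[#6] is the SMARTS for a tertiary amine: a trivalent nitrogen with no H, bonded to three carbons.
The molecule carries 3 separate instances of a dimethylamino group (-N(CH3)2) meeting every constraint; each maps to a distinct set of atoms, giving 3 matches.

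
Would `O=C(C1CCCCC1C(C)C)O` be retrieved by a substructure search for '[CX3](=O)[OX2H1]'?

Yes

The pattern [CX3](=O)[OX2H1] describes an sp2 carbon double-bonded to O and single-bonded to an -OH oxygen — a carboxylic acid.
The molecule carries a carboxylic acid group (-C(=O)OH), whose atoms satisfy every constraint of the query, so the pattern matches.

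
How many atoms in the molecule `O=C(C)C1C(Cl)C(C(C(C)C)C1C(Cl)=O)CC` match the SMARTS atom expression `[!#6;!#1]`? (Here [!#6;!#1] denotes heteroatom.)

4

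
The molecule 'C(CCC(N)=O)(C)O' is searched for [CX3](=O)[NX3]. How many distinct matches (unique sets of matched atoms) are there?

1

[CX3](=O)[NX3] is the SMARTS for an amide: a carbonyl carbon bonded to a trivalent nitrogen.
Exactly one fragment in the molecule meets all constraints, giving 1 match.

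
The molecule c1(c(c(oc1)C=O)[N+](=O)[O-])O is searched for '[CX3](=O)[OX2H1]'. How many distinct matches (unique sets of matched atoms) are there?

0

[CX3](=O)[OX2H1] is the SMARTS for a carboxylic acid: an sp2 carbon double-bonded to O and single-bonded to an -OH oxygen.
The molecule has an aldehyde (-CHO), but there is no singly-bonded oxygen on the carbonyl carbon; nothing else fits, so there are 0 matches.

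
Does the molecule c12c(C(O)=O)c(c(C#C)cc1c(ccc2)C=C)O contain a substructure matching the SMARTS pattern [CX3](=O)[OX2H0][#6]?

No

The pattern [CX3](=O)[OX2H0][#6] describes a carbonyl carbon bonded to an oxygen that is itself bonded to carbon (no H on that O) — an ester.
The closest candidate here is a carboxylic acid group (-C(=O)OH), but the singly-bonded O carries H (OX2H1, not H0). No other fragment satisfies the full query, so there is no match.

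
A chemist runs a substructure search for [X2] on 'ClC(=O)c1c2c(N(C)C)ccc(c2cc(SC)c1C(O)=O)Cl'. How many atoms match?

2

The query [X2] means: any atom with exactly two total connections (bonds + H).
Check the 22 heavy atoms by environment: 10× c (aromatic, X3) → no; 2× Cl (X1) → no; 1× S (X2) → match; 3× C (X4) → no; 2× C (X3) → no; 2× O (X1) → no; 1× N (X3) → no; 1× O (X2) → match.
Summing the matching environments: 1 + 1 = 2 matching atoms.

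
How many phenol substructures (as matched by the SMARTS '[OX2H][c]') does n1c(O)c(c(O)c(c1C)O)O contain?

[OX2H][c] is the SMARTS for a phenol: a hydroxyl oxygen attached to an aromatic carbon.
The molecule carries 4 separate instances of a hydroxyl group (-OH) meeting every constraint; each maps to a distinct set of atoms, giving 4 matches.

4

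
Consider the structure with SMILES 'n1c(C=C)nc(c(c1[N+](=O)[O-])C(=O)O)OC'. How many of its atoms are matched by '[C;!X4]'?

3

The query [C;!X4] means: aliphatic carbon that does not have four total connections.
Check the 16 heavy atoms by environment: 2× n (aromatic, X2) → no; 4× c (aromatic, X3) → no; 3× C (X3) → match; 2× O (X2) → no; 1× C (X4) → no; 1× N (charge +1, X3) → no; 1× O (charge -1, X1) → no; 2× O (X1) → no.
That gives 3 matching atoms.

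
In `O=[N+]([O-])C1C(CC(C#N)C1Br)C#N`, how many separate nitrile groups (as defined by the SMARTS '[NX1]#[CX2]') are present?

[NX1]#[CX2] is the SMARTS for a nitrile: a nitrogen triple-bonded to a two-connected carbon.
The molecule carries 2 separate instances of a nitrile (-C#N) meeting every constraint; each maps to a distinct set of atoms, giving 2 matches.

2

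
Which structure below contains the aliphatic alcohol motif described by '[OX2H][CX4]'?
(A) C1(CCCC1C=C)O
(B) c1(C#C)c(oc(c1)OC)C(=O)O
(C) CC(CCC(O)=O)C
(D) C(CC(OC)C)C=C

A

[OX2H][CX4] describes a hydroxyl oxygen bound to an sp3 (X4) carbon (an aliphatic alcohol).
(A) contains a hydroxyl group (-OH), which satisfies every atom and bond constraint.
(B) has a methoxy ether (-OCH3) but the oxygen has H0 (ether), not H1.
(C) has a carboxylic acid group (-C(=O)OH) but the -OH is on a CX3 carbonyl carbon, not a CX4 carbon.
(D) has a methoxy ether (-OCH3) but the oxygen has H0 (ether), not H1.
So the answer is (A).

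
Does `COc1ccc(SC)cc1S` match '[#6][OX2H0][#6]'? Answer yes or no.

Yes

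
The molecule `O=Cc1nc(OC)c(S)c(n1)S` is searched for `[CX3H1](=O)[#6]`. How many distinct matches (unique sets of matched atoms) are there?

[CX3H1](=O)[#6] is the SMARTS for an aldehyde: an sp2 carbon with one H, double-bonded to O and single-bonded to carbon.
Exactly one fragment in the molecule meets all constraints, giving 1 match.

1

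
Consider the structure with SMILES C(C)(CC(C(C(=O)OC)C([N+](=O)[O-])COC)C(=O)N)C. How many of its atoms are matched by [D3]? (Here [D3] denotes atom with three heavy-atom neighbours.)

7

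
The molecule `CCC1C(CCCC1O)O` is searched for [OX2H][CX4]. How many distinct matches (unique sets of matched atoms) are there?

[OX2H][CX4] is the SMARTS for an aliphatic alcohol: a hydroxyl oxygen bound to an sp3 (X4) carbon.
The molecule carries 2 separate instances of a hydroxyl group (-OH) meeting every constraint; each maps to a distinct set of atoms, giving 2 matches.

2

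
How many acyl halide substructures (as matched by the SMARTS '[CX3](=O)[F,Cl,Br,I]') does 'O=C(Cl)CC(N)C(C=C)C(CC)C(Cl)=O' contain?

[CX3](=O)[F,Cl,Br,I] is the SMARTS for an acyl halide: a carbonyl carbon bonded to a halogen.
The molecule carries 2 separate instances of an acyl chloride (-C(=O)Cl) meeting every constraint; each maps to a distinct set of atoms, giving 2 matches.

2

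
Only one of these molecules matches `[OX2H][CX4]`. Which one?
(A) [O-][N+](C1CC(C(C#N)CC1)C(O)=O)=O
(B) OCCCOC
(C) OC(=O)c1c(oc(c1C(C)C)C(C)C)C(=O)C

[OX2H][CX4] describes a hydroxyl oxygen bound to an sp3 (X4) carbon (an aliphatic alcohol).
(A) has a carboxylic acid group (-C(=O)OH) but the -OH is on a CX3 carbonyl carbon, not a CX4 carbon.
(B) contains a hydroxyl group (-OH), which satisfies every atom and bond constraint.
(C) has a carboxylic acid group (-C(=O)OH) but the -OH is on a CX3 carbonyl carbon, not a CX4 carbon.
So the answer is (B).

B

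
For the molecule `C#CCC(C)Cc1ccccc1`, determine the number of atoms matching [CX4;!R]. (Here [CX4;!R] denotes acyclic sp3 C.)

4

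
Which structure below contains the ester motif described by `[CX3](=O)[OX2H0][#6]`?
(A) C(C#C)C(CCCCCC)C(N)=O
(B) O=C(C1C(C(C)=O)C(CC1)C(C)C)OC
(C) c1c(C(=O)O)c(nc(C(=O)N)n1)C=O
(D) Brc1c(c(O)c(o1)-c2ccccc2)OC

B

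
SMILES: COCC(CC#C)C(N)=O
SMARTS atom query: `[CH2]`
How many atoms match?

2

The query [CH2] means: aliphatic carbon with exactly two hydrogens.
Check the 10 heavy atoms by environment: 2× C (H2) → match; 2× C (H1) → no; 2× O (H0) → no; 1× C (H3) → no; 2× C (H0) → no; 1× N (H2) → no.
That gives 2 matching atoms.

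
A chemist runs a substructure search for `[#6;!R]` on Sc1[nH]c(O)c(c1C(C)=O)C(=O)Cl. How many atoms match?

3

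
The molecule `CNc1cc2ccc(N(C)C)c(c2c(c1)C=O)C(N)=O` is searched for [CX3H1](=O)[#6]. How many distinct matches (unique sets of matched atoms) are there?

1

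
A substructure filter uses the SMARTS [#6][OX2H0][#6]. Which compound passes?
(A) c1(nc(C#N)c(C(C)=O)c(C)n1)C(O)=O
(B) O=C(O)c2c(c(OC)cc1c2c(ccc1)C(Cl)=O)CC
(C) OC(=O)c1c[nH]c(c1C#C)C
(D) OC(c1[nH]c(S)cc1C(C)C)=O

B

[#6][OX2H0][#6] describes an aliphatic oxygen bridging two carbons with no H on the oxygen (an ether).
(A) has a carboxylic acid group (-C(=O)OH) but the -OH oxygen has H1; the =O is OX1, not OX2.
(B) contains a methoxy ether (-OCH3), which satisfies every atom and bond constraint.
(C) has a carboxylic acid group (-C(=O)OH) but the -OH oxygen has H1; the =O is OX1, not OX2.
(D) has a carboxylic acid group (-C(=O)OH) but the -OH oxygen has H1; the =O is OX1, not OX2.
So the answer is (B).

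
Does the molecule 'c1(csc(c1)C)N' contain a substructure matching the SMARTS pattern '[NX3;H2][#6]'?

The pattern [NX3;H2][#6] describes a trivalent nitrogen with two H attached to carbon — a primary amine.
The molecule carries a primary amino group (-NH2), whose atoms satisfy every constraint of the query, so the pattern matches.

Yes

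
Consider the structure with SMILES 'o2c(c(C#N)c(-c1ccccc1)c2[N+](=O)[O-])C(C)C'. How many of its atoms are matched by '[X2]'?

2

The query [X2] means: any atom with exactly two total connections (bonds + H).
Check the 19 heavy atoms by environment: 1× o (aromatic, X2) → match; 10× c (aromatic, X3) → no; 1× N (charge +1, X3) → no; 1× O (charge -1, X1) → no; 1× O (X1) → no; 3× C (X4) → no; 1× C (X2) → match; 1× N (X1) → no.
Summing the matching environments: 1 + 1 = 2 matching atoms.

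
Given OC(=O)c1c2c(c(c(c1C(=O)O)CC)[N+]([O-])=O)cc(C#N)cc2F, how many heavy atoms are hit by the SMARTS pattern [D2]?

The query [D2] means: atom with exactly two heavy-atom neighbours.
Check the 24 heavy atoms by environment: 8× c (aromatic, D3) → no; 2× c (aromatic, D2) → match; 2× C (D2) → match; 1× N (D1) → no; 1× N (charge +1, D3) → no; 1× O (charge -1, D1) → no; 5× O (D1) → no; 1× C (D1) → no; 2× C (D3) → no; 1× F (D1) → no.
Summing the matching environments: 2 + 2 = 4 matching atoms.

4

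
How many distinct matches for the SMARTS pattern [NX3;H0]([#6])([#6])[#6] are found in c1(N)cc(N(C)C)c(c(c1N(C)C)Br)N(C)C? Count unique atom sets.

3

[NX3;H0]([#6])([#6])[#6] is the SMARTS for a tertiary amine: a trivalent nitrogen with no H, bonded to three carbons.
The molecule carries 3 separate instances of a dimethylamino group (-N(CH3)2) meeting every constraint; each maps to a distinct set of atoms, giving 3 matches.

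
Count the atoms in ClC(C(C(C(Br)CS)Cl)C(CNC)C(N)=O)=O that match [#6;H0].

2

The query [#6;H0] means: any carbon with no attached hydrogen.
Check the 17 heavy atoms by environment: 2× C (H2) → no; 4× C (H1) → no; 2× Cl (H0) → no; 1× S (H1) → no; 1× Br (H0) → no; 1× N (H1) → no; 1× C (H3) → no; 2× C (H0) → match; 2× O (H0) → no; 1× N (H2) → no.
That gives 2 matching atoms.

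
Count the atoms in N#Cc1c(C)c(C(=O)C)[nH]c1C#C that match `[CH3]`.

2

The query [CH3] means: aliphatic carbon with exactly three hydrogens.
Check the 13 heavy atoms by environment: 1× n (aromatic, H1) → no; 4× c (aromatic, H0) → no; 3× C (H0) → no; 1× O (H0) → no; 2× C (H3) → match; 1× N (H0) → no; 1× C (H1) → no.
That gives 2 matching atoms.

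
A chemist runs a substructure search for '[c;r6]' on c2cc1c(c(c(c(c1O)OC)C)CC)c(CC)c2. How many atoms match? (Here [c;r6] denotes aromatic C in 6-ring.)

10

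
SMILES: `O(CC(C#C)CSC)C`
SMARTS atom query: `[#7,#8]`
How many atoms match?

The query [#7,#8] means: nitrogen or oxygen (comma = OR).
Check the 9 heavy atoms by environment: 7× C → no; 1× O → match; 1× S → no.
That gives 1 matching atom.

1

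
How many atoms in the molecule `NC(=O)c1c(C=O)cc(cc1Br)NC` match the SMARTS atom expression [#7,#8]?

Check the 14 heavy atoms by environment: 6× c (aromatic) → no; 1× Br → no; 2× N → match; 3× C → no; 2× O → match.
Summing the matching environments: 2 + 2 = 4 matching atoms.

4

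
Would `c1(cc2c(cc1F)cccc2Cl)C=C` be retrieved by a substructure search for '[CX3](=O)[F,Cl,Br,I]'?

No

The pattern [CX3](=O)[F,Cl,Br,I] describes a carbonyl carbon bonded to a halogen — an acyl halide.
The closest candidate here is a chloro substituent, but the Cl is not on a carbonyl carbon. No other fragment satisfies the full query, so there is no match.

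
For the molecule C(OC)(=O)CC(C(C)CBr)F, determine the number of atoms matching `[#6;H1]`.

2

The query [#6;H1] means: any carbon bearing exactly one hydrogen.
Check the 11 heavy atoms by environment: 2× C (H2) → no; 2× C (H1) → match; 1× F (H0) → no; 2× C (H3) → no; 1× C (H0) → no; 2× O (H0) → no; 1× Br (H0) → no.
That gives 2 matching atoms.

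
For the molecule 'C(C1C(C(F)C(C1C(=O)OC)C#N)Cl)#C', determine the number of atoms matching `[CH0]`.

The query [CH0] means: aliphatic carbon with no attached hydrogen.
Check the 15 heavy atoms by environment: 6× C (H1) → no; 1× Cl (H0) → no; 3× C (H0) → match; 1× N (H0) → no; 1× F (H0) → no; 2× O (H0) → no; 1× C (H3) → no.
That gives 3 matching atoms.

3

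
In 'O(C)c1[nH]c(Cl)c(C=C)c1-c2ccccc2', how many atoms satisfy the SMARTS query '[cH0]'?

The query [cH0] means: aromatic carbon with no attached hydrogen (substituted or ring-fusion).
Check the 16 heavy atoms by environment: 1× n (aromatic, H1) → no; 5× c (aromatic, H0) → match; 1× O (H0) → no; 1× C (H3) → no; 5× c (aromatic, H1) → no; 1× Cl (H0) → no; 1× C (H1) → no; 1× C (H2) → no.
That gives 5 matching atoms.

5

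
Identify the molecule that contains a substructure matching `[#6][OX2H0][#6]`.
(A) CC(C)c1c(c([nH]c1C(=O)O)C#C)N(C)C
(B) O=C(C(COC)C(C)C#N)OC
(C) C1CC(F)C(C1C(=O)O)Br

[#6][OX2H0][#6] describes an aliphatic oxygen bridging two carbons with no H on the oxygen (an ether).
(A) has a carboxylic acid group (-C(=O)OH) but the -OH oxygen has H1; the =O is OX1, not OX2.
(B) contains a methoxy ether (-OCH3), which satisfies every atom and bond constraint.
(C) has a carboxylic acid group (-C(=O)OH) but the -OH oxygen has H1; the =O is OX1, not OX2.
So the answer is (B).

B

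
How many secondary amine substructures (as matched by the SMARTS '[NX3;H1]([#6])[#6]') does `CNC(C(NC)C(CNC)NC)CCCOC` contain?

4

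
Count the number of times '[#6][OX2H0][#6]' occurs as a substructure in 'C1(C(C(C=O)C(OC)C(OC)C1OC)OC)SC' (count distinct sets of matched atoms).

4

[#6][OX2H0][#6] is the SMARTS for an ether: an aliphatic oxygen bridging two carbons with no H on the oxygen.
The molecule carries 4 separate instances of a methoxy ether (-OCH3) meeting every constraint; each maps to a distinct set of atoms, giving 4 matches.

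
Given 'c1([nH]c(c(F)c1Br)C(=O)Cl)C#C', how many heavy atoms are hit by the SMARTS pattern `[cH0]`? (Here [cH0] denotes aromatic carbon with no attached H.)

4

The query [cH0] means: aromatic carbon with no attached hydrogen (substituted or ring-fusion).
Check the 12 heavy atoms by environment: 1× n (aromatic, H1) → no; 4× c (aromatic, H0) → match; 1× F (H0) → no; 1× Br (H0) → no; 2× C (H0) → no; 1× C (H1) → no; 1× O (H0) → no; 1× Cl (H0) → no.
That gives 4 matching atoms.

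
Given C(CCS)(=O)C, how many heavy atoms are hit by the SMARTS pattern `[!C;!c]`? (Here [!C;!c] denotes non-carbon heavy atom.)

The query [!C;!c] means: neither aliphatic nor aromatic carbon — same as [!#6].
Check the 6 heavy atoms by environment: 4× C → no; 1× O → match; 1× S → match.
Summing the matching environments: 1 + 1 = 2 matching atoms.

2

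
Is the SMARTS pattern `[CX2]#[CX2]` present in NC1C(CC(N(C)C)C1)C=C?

The pattern [CX2]#[CX2] describes a carbon-carbon triple bond — an alkyne.
The closest candidate here is a vinyl group (-CH=CH2), but the C=C is a double bond; both carbons are CX3, not CX2. No other fragment satisfies the full query, so there is no match.

No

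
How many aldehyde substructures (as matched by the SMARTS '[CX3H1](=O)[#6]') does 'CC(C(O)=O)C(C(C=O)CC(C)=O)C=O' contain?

2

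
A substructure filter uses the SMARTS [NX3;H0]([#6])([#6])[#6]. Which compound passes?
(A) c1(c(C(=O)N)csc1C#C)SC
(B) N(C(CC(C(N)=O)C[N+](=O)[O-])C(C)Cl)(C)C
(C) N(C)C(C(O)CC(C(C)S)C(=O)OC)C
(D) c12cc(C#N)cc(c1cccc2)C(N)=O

[NX3;H0]([#6])([#6])[#6] describes a trivalent nitrogen with no H, bonded to three carbons (a tertiary amine).
(A) has a primary amide (-C(=O)NH2) but the amide nitrogen has H2 and only one carbon neighbour.
(B) contains a dimethylamino group (-N(CH3)2), which satisfies every atom and bond constraint.
(C) has an N-methylamino group (-NHCH3) but the nitrogen still has one H (H1), not H0.
(D) has a primary amide (-C(=O)NH2) but the amide nitrogen has H2 and only one carbon neighbour.
So the answer is (B).

B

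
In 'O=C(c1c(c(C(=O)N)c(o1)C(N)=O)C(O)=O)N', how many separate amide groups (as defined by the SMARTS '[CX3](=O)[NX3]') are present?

[CX3](=O)[NX3] is the SMARTS for an amide: a carbonyl carbon bonded to a trivalent nitrogen.
The molecule carries 3 separate instances of a primary amide (-C(=O)NH2) meeting every constraint; each maps to a distinct set of atoms, giving 3 matches.

3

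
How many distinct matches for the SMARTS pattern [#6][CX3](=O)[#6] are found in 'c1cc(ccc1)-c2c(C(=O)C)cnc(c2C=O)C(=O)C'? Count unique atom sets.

[#6][CX3](=O)[#6] is the SMARTS for a ketone: a carbonyl carbon (no H) flanked by two carbons.
The molecule carries 2 separate instances of an acetyl/ketone group (-C(=O)CH3) meeting every constraint; each maps to a distinct set of atoms, giving 2 matches.

2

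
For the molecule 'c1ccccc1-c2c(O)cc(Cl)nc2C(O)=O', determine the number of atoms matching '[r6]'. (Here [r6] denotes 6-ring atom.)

12

Check the 17 heavy atoms by environment: 1× n (aromatic, in 6-ring) → match; 11× c (aromatic, in 6-ring) → match; 3× O (acyclic) → no; 1× C (acyclic) → no; 1× Cl (acyclic) → no.
Summing the matching environments: 1 + 11 = 12 matching atoms.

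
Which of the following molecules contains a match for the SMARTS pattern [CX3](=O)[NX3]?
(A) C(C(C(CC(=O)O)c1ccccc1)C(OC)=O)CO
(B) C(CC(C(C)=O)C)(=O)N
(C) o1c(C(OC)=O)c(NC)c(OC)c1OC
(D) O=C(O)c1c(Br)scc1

[CX3](=O)[NX3] describes a carbonyl carbon bonded to a trivalent nitrogen (an amide).
(A) has a methyl-ester group (-C(=O)OCH3) but the carbonyl is bonded to O, not to an NX3 nitrogen.
(B) contains a primary amide (-C(=O)NH2), which satisfies every atom and bond constraint.
(C) has a methyl-ester group (-C(=O)OCH3) but the carbonyl is bonded to O, not to an NX3 nitrogen.
(D) has a carboxylic acid group (-C(=O)OH) but the carbonyl is bonded to O, not to an NX3 nitrogen.
So the answer is (B).

B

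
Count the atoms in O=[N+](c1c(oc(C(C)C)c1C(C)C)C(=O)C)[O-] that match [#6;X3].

The query [#6;X3] means: any carbon (aromatic or not) with three total connections.
Check the 17 heavy atoms by environment: 1× o (aromatic, X2) → no; 4× c (aromatic, X3) → match; 1× C (X3) → match; 2× O (X1) → no; 7× C (X4) → no; 1× N (charge +1, X3) → no; 1× O (charge -1, X1) → no.
Summing the matching environments: 4 + 1 = 5 matching atoms.

5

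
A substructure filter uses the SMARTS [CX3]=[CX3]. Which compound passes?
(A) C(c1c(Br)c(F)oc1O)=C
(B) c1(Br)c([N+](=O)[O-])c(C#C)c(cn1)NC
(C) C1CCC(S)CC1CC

A

[CX3]=[CX3] describes a non-aromatic C=C double bond between two sp2 carbons (an alkene).
(A) contains a vinyl group (-CH=CH2), which satisfies every atom and bond constraint.
(B) has an ethynyl group (-C#CH) but the C-C bond is a triple bond, not a double bond.
(C) has an ethyl group (-CH2CH3) but its C-C bond is a single bond between CX4 carbons, not CX3=CX3.
So the answer is (A).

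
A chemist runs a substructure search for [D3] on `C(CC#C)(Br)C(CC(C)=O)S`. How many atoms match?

3

The query [D3] means: atom with exactly three heavy-atom neighbours.
Check the 11 heavy atoms by environment: 3× C (D2) → no; 3× C (D3) → match; 1× Br (D1) → no; 1× O (D1) → no; 2× C (D1) → no; 1× S (D1) → no.
That gives 3 matching atoms.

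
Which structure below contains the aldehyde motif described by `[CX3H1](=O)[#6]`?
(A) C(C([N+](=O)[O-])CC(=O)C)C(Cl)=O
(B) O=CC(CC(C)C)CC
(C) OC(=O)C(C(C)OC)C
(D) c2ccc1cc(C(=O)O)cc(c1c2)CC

B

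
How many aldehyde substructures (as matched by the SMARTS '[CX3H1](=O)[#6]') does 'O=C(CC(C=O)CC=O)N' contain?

[CX3H1](=O)[#6] is the SMARTS for an aldehyde: an sp2 carbon with one H, double-bonded to O and single-bonded to carbon.
The molecule carries 2 separate instances of an aldehyde (-CHO) meeting every constraint; each maps to a distinct set of atoms, giving 2 matches.

2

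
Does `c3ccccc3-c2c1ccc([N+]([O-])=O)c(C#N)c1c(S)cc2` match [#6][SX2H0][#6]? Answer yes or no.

The pattern [#6][SX2H0][#6] describes an aliphatic sulfur bridging two carbons with no H on the sulfur — a thioether.
The closest candidate here is a thiol (-SH), but the sulfur has H1, not H0 bridging two carbons. No other fragment satisfies the full query, so there is no match.

No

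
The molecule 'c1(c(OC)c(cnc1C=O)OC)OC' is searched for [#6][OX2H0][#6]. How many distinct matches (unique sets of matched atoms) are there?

3

[#6][OX2H0][#6] is the SMARTS for an ether: an aliphatic oxygen bridging two carbons with no H on the oxygen.
The molecule carries 3 separate instances of a methoxy ether (-OCH3) meeting every constraint; each maps to a distinct set of atoms, giving 3 matches.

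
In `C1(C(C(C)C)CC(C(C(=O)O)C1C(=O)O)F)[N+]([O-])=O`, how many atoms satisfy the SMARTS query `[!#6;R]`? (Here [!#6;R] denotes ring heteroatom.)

0

The query [!#6;R] means: non-carbon atom that is part of a ring.
Check the 19 heavy atoms by environment: 6× C (in 6-ring) → no; 1× F (acyclic) → no; 5× C (acyclic) → no; 1× N (charge +1, acyclic) → no; 1× O (charge -1, acyclic) → no; 5× O (acyclic) → no.
No environment satisfies the query, so 0 matching atoms.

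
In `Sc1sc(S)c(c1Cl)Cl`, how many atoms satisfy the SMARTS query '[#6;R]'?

4

The query [#6;R] means: carbon that is part of a ring.
Check the 9 heavy atoms by environment: 1× s (aromatic, in 5-ring) → no; 4× c (aromatic, in 5-ring) → match; 2× Cl (acyclic) → no; 2× S (acyclic) → no.
That gives 4 matching atoms.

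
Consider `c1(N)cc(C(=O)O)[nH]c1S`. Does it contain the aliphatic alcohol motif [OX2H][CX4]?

No

The pattern [OX2H][CX4] describes a hydroxyl oxygen bound to an sp3 (X4) carbon — an aliphatic alcohol.
The closest candidate here is a carboxylic acid group (-C(=O)OH), but the -OH is on a CX3 carbonyl carbon, not a CX4 carbon. No other fragment satisfies the full query, so there is no match.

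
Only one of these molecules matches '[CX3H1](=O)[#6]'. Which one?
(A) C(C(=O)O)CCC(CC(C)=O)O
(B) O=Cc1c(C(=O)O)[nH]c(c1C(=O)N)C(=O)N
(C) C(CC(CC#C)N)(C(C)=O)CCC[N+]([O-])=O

B

[CX3H1](=O)[#6] describes an sp2 carbon with one H, double-bonded to O and single-bonded to carbon (an aldehyde).
(A) has a carboxylic acid group (-C(=O)OH) but the carbonyl carbon has H0 and is bonded to O, not H1.
(B) contains an aldehyde (-CHO), which satisfies every atom and bond constraint.
(C) has an acetyl/ketone group (-C(=O)CH3) but the carbonyl carbon has H0 (two carbon neighbours), not H1.
So the answer is (B).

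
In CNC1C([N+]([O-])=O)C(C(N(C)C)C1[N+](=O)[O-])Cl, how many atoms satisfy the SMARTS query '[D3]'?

8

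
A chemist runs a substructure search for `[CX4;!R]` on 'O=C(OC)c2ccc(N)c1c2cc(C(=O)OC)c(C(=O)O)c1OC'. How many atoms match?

The query [CX4;!R] means: aliphatic carbon with four total connections, not in a ring.
Check the 24 heavy atoms by environment: 10× c (aromatic, X3, in 6-ring) → no; 1× N (X3, acyclic) → no; 3× C (X3, acyclic) → no; 3× O (X1, acyclic) → no; 4× O (X2, acyclic) → no; 3× C (X4, acyclic) → match.
That gives 3 matching atoms.

3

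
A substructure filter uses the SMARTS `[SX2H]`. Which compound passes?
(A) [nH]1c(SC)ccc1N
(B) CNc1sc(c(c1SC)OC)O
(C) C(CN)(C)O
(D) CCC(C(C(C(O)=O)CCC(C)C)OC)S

[SX2H] describes an aliphatic sulfur with two connections, one being H (a thiol).
(A) has a methylthio ether (-SCH3) but the sulfur has H0 (bonded to two carbons), not H1.
(B) has a methylthio ether (-SCH3) but the sulfur has H0 (bonded to two carbons), not H1.
(C) has a hydroxyl group (-OH) but it is an -OH, not an -SH.
(D) contains a thiol (-SH), which satisfies every atom and bond constraint.
So the answer is (D).

D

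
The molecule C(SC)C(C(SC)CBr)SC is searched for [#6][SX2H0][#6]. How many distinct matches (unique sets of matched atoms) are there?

3

[#6][SX2H0][#6] is the SMARTS for a thioether: an aliphatic sulfur bridging two carbons with no H on the sulfur.
The molecule carries 3 separate instances of a methylthio ether (-SCH3) meeting every constraint; each maps to a distinct set of atoms, giving 3 matches.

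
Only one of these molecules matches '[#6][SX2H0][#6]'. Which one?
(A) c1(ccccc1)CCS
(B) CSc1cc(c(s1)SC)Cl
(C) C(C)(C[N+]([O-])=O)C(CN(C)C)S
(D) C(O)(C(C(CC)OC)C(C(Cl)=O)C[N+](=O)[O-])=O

[#6][SX2H0][#6] describes an aliphatic sulfur bridging two carbons with no H on the sulfur (a thioether).
(A) has a thiol (-SH) but the sulfur has H1, not H0 bridging two carbons.
(B) contains a methylthio ether (-SCH3), which satisfies every atom and bond constraint.
(C) has a thiol (-SH) but the sulfur has H1, not H0 bridging two carbons.
(D) has a methoxy ether (-OCH3) but the bridging atom is O, not S.
So the answer is (B).

B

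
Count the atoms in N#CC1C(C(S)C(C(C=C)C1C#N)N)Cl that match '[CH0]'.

2

The query [CH0] means: aliphatic carbon with no attached hydrogen.
Check the 15 heavy atoms by environment: 7× C (H1) → no; 1× C (H2) → no; 2× C (H0) → match; 2× N (H0) → no; 1× S (H1) → no; 1× Cl (H0) → no; 1× N (H2) → no.
That gives 2 matching atoms.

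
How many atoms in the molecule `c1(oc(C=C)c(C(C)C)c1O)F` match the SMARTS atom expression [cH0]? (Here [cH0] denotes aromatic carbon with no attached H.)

The query [cH0] means: aromatic carbon with no attached hydrogen (substituted or ring-fusion).
Check the 12 heavy atoms by environment: 1× o (aromatic, H0) → no; 4× c (aromatic, H0) → match; 2× C (H1) → no; 1× C (H2) → no; 1× O (H1) → no; 1× F (H0) → no; 2× C (H3) → no.
That gives 4 matching atoms.

4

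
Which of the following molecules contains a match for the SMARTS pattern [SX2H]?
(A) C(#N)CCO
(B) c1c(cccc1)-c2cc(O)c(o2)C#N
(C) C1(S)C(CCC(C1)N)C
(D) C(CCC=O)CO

[SX2H] describes an aliphatic sulfur with two connections, one being H (a thiol).
(A) has a hydroxyl group (-OH) but it is an -OH, not an -SH.
(B) has a hydroxyl group (-OH) but it is an -OH, not an -SH.
(C) contains a thiol (-SH), which satisfies every atom and bond constraint.
(D) has a hydroxyl group (-OH) but it is an -OH, not an -SH.
So the answer is (C).

C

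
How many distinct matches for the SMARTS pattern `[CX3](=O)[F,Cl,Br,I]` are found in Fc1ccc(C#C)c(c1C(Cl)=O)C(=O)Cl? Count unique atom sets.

2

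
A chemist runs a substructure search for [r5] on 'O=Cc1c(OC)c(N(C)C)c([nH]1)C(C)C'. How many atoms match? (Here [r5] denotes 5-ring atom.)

5

The query [r5] means: r5 matches atoms in a five-membered ring.
Check the 15 heavy atoms by environment: 1× n (aromatic, in 5-ring) → match; 4× c (aromatic, in 5-ring) → match; 7× C (acyclic) → no; 2× O (acyclic) → no; 1× N (acyclic) → no.
Summing the matching environments: 1 + 4 = 5 matching atoms.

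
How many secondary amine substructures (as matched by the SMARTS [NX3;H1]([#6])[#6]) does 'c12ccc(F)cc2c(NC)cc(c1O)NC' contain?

[NX3;H1]([#6])[#6] is the SMARTS for a secondary amine: a trivalent nitrogen with one H, bonded to two carbons.
The molecule carries 2 separate instances of an N-methylamino group (-NHCH3) meeting every constraint; each maps to a distinct set of atoms, giving 2 matches.

2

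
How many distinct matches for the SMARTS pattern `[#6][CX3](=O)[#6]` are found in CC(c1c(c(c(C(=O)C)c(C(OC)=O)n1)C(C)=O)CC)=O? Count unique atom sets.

3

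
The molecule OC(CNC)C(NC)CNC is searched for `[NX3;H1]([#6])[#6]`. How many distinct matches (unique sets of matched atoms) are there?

3

[NX3;H1]([#6])[#6] is the SMARTS for a secondary amine: a trivalent nitrogen with one H, bonded to two carbons.
The molecule carries 3 separate instances of an N-methylamino group (-NHCH3) meeting every constraint; each maps to a distinct set of atoms, giving 3 matches.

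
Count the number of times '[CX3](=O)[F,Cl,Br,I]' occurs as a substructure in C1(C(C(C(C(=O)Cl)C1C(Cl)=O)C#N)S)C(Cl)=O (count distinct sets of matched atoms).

[CX3](=O)[F,Cl,Br,I] is the SMARTS for an acyl halide: a carbonyl carbon bonded to a halogen.
The molecule carries 3 separate instances of an acyl chloride (-C(=O)Cl) meeting every constraint; each maps to a distinct set of atoms, giving 3 matches.

3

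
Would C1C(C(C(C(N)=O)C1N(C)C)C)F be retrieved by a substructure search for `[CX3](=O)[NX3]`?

The pattern [CX3](=O)[NX3] describes a carbonyl carbon bonded to a trivalent nitrogen — an amide.
The molecule carries a primary amide (-C(=O)NH2), whose atoms satisfy every constraint of the query, so the pattern matches.

Yes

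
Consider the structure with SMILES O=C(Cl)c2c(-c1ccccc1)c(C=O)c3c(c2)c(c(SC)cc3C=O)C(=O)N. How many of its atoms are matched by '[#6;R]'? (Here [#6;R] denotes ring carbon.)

16

The query [#6;R] means: carbon that is part of a ring.
Check the 28 heavy atoms by environment: 16× c (aromatic, in 6-ring) → match; 5× C (acyclic) → no; 4× O (acyclic) → no; 1× Cl (acyclic) → no; 1× N (acyclic) → no; 1× S (acyclic) → no.
That gives 16 matching atoms.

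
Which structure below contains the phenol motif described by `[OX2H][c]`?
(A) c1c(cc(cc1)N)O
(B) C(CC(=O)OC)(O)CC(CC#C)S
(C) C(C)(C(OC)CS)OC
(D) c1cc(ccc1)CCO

A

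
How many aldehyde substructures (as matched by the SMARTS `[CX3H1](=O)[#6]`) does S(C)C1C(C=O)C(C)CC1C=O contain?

2

[CX3H1](=O)[#6] is the SMARTS for an aldehyde: an sp2 carbon with one H, double-bonded to O and single-bonded to carbon.
The molecule carries 2 separate instances of an aldehyde (-CHO) meeting every constraint; each maps to a distinct set of atoms, giving 2 matches.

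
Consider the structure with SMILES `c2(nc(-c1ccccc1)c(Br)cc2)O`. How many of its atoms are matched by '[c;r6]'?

The query [c;r6] means: aromatic carbon that belongs to a six-membered ring.
Check the 14 heavy atoms by environment: 1× n (aromatic, in 6-ring) → no; 11× c (aromatic, in 6-ring) → match; 1× Br (acyclic) → no; 1× O (acyclic) → no.
That gives 11 matching atoms.

11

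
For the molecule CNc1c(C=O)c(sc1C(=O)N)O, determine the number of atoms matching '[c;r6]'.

0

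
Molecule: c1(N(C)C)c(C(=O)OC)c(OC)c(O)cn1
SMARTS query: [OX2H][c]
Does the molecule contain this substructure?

Yes

The pattern [OX2H][c] describes a hydroxyl oxygen attached to an aromatic carbon — a phenol.
The molecule carries a hydroxyl group (-OH), whose atoms satisfy every constraint of the query, so the pattern matches.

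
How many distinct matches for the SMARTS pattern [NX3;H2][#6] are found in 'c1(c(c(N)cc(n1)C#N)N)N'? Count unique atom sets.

3

[NX3;H2][#6] is the SMARTS for a primary amine: a trivalent nitrogen with two H attached to carbon.
The molecule carries 3 separate instances of a primary amino group (-NH2) meeting every constraint; each maps to a distinct set of atoms, giving 3 matches.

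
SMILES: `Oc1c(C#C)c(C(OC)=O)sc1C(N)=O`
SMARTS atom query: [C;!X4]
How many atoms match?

The query [C;!X4] means: aliphatic carbon that does not have four total connections.
Check the 15 heavy atoms by environment: 1× s (aromatic, X2) → no; 4× c (aromatic, X3) → no; 2× C (X2) → match; 2× C (X3) → match; 2× O (X1) → no; 2× O (X2) → no; 1× C (X4) → no; 1× N (X3) → no.
Summing the matching environments: 2 + 2 = 4 matching atoms.

4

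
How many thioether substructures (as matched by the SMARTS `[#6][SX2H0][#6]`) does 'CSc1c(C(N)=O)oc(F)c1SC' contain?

[#6][SX2H0][#6] is the SMARTS for a thioether: an aliphatic sulfur bridging two carbons with no H on the sulfur.
The molecule carries 2 separate instances of a methylthio ether (-SCH3) meeting every constraint; each maps to a distinct set of atoms, giving 2 matches.

2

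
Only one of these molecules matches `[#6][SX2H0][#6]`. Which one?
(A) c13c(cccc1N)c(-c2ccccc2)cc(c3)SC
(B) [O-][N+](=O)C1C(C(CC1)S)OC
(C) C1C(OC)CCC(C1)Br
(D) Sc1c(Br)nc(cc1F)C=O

A

[#6][SX2H0][#6] describes an aliphatic sulfur bridging two carbons with no H on the sulfur (a thioether).
(A) contains a methylthio ether (-SCH3), which satisfies every atom and bond constraint.
(B) has a thiol (-SH) but the sulfur has H1, not H0 bridging two carbons.
(C) has a methoxy ether (-OCH3) but the bridging atom is O, not S.
(D) has a thiol (-SH) but the sulfur has H1, not H0 bridging two carbons.
So the answer is (A).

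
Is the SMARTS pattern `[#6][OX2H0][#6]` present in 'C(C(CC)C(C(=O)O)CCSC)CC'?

No

The pattern [#6][OX2H0][#6] describes an aliphatic oxygen bridging two carbons with no H on the oxygen — an ether.
The closest candidate here is a carboxylic acid group (-C(=O)OH), but the -OH oxygen has H1; the =O is OX1, not OX2. No other fragment satisfies the full query, so there is no match.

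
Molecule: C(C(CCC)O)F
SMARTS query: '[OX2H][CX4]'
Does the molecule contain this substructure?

The pattern [OX2H][CX4] describes a hydroxyl oxygen bound to an sp3 (X4) carbon — an aliphatic alcohol.
The molecule carries a hydroxyl group (-OH), whose atoms satisfy every constraint of the query, so the pattern matches.

Yes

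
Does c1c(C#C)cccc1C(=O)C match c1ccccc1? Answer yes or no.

Yes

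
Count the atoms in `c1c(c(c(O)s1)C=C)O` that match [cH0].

3

The query [cH0] means: aromatic carbon with no attached hydrogen (substituted or ring-fusion).
Check the 9 heavy atoms by environment: 1× s (aromatic, H0) → no; 3× c (aromatic, H0) → match; 1× c (aromatic, H1) → no; 2× O (H1) → no; 1× C (H1) → no; 1× C (H2) → no.
That gives 3 matching atoms.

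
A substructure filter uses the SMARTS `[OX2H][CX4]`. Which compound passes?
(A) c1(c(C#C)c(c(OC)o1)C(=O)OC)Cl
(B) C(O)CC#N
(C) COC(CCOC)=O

[OX2H][CX4] describes a hydroxyl oxygen bound to an sp3 (X4) carbon (an aliphatic alcohol).
(A) has a methoxy ether (-OCH3) but the oxygen has H0 (ether), not H1.
(B) contains a hydroxyl group (-OH), which satisfies every atom and bond constraint.
(C) has a methoxy ether (-OCH3) but the oxygen has H0 (ether), not H1.
So the answer is (B).

B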